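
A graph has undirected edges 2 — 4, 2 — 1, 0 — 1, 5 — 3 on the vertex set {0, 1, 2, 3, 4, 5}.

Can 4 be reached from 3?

Explore from 3.
Distance 1: reach 5.
The search is exhausted without reaching 4; it lies in a different component.

No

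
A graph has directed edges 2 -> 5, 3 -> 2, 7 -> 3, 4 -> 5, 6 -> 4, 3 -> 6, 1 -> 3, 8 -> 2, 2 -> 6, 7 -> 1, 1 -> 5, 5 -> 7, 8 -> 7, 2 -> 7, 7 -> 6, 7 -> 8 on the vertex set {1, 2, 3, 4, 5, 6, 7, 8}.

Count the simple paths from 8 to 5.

14

8→2→5
8→2→6→4→5
8→2→7→1→3→6→4→5
8→2→7→1→5
8→2→7→3→6→4→5
8→2→7→6→4→5
8→7→1→3→2→5
8→7→1→3→2→6→4→5
8→7→1→3→6→4→5
8→7→1→5
8→7→3→2→5
8→7→3→2→6→4→5
8→7→3→6→4→5
8→7→6→4→5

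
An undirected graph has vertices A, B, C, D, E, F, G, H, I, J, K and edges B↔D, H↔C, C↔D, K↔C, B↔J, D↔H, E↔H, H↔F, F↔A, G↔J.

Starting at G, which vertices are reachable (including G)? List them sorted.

A, B, C, D, E, F, G, H, J, K

Start at G.
Its neighbours: J.
Then their neighbours: B.
Then next layer: D.
Then next layer: C, H.
Then next layer: E, F, K.
Then next layer: A.
Nothing further is reachable.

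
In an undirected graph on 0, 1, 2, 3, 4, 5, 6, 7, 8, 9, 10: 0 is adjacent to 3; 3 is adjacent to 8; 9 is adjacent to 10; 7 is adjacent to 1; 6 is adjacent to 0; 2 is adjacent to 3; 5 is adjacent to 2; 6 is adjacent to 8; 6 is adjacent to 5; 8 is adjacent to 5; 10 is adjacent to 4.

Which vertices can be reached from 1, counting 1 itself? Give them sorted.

1, 7

Start at 1.
Its neighbours: 7.
Nothing further is reachable.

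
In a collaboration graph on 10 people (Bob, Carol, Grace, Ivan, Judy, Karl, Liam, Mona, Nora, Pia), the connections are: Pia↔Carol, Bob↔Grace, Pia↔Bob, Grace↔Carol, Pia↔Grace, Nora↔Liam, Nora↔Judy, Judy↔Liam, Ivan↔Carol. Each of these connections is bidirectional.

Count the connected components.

4

From Bob: component {Bob, Carol, Grace, Ivan, Pia}.
From Judy: component {Judy, Liam, Nora}.
From Karl: component {Karl}.
From Mona: component {Mona}.
That's 4 components.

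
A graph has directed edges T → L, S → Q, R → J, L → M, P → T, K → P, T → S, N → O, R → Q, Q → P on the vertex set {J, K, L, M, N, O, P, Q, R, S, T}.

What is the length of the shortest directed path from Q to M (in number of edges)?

4

Distance 0: Q.
Distance 1: P.
Distance 2: T.
Distance 3: L, S.
Distance 4: M — contains M.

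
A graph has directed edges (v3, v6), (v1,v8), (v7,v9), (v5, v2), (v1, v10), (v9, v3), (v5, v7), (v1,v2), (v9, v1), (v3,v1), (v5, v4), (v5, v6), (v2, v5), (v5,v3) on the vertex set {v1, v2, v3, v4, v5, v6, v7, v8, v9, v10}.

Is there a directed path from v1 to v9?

Explore from v1.
Distance 1: reach v2, v8, v10.
Distance 2: reach v5.
Distance 3: reach v3, v4, v6, v7.
Distance 4: reach v9.
Found v9.

Yes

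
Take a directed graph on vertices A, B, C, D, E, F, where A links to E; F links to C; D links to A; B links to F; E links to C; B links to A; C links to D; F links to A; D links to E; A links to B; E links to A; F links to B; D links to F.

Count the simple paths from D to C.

7

D→A→B→F→C
D→A→E→C
D→E→A→B→F→C
D→E→C
D→F→A→E→C
D→F→B→A→E→C
D→F→C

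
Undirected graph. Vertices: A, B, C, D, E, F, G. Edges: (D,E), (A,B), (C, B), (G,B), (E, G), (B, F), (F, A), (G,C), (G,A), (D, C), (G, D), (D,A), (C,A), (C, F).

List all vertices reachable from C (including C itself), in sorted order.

Start at C.
Its neighbours: A, B, D, F, G.
Then their neighbours: E.
Every vertex is now reached.

A, B, C, D, E, F, G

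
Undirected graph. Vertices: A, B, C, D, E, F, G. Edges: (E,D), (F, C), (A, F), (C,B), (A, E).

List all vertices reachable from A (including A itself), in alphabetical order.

A, B, C, D, E, F

Start at A.
Its neighbours: E, F.
Then their neighbours: C, D.
Then next layer: B.
Nothing further is reachable.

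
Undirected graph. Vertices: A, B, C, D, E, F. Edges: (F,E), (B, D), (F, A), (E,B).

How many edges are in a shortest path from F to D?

3

Distance 0: F.
Distance 1: A, E.
Distance 2: B.
Distance 3: D — contains D.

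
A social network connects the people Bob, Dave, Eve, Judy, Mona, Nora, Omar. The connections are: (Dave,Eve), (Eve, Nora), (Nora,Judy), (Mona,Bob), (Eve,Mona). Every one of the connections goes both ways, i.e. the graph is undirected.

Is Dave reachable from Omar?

No

Omar has no edges, so nothing is reachable from it.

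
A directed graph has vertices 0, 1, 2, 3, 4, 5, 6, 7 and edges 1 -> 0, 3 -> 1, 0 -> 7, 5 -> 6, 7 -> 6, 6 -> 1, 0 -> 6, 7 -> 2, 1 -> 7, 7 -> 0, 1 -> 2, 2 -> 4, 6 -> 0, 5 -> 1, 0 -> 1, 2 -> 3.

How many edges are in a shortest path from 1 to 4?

Distance 0: 1.
Distance 1: 0, 2, 7.
Distance 2: 3, 4, 6 — contains 4.

2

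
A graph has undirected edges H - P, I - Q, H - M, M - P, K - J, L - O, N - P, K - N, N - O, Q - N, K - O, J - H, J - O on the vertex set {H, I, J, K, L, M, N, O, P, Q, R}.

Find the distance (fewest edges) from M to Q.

Distance 0: M.
Distance 1: H, P.
Distance 2: J, N.
Distance 3: K, O, Q — contains Q.

3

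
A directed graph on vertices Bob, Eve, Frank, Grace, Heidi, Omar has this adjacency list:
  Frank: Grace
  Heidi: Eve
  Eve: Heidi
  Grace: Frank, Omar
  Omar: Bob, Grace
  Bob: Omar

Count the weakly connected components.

2

From Bob: component {Bob, Frank, Grace, Omar}.
From Eve: component {Eve, Heidi}.
That's 2 components.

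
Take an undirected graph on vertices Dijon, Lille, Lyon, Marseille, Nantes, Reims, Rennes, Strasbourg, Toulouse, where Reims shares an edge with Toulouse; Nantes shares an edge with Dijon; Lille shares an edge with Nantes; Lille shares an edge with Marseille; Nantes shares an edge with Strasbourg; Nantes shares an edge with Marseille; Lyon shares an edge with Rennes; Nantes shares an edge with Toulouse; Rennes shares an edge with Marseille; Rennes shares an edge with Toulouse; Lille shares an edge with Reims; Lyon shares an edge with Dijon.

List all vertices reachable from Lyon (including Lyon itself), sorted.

Dijon, Lille, Lyon, Marseille, Nantes, Reims, Rennes, Strasbourg, Toulouse

Start at Lyon.
Its neighbours: Dijon, Rennes.
Then their neighbours: Marseille, Nantes, Toulouse.
Then next layer: Lille, Reims, Strasbourg.
Every vertex is now reached.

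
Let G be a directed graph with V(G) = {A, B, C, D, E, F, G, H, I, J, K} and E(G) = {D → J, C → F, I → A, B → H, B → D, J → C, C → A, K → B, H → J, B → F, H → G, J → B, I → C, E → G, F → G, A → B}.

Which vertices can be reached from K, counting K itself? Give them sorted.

Start at K.
Its neighbours: B.
Then their neighbours: D, F, H.
Then next layer: G, J.
Then next layer: C.
Then next layer: A.
Nothing further is reachable.

A, B, C, D, F, G, H, J, K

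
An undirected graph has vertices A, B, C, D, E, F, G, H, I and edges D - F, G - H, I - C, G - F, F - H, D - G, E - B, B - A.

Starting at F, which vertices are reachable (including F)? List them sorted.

Start at F.
Its neighbours: D, G, H.
Nothing further is reachable.

D, F, G, H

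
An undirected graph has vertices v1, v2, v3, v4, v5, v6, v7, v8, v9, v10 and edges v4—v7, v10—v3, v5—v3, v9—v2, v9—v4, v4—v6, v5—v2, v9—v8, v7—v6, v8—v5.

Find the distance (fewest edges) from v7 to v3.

5

Distance 0: v7.
Distance 1: v4, v6.
Distance 2: v9.
Distance 3: v2, v8.
Distance 4: v5.
Distance 5: v3 — contains v3.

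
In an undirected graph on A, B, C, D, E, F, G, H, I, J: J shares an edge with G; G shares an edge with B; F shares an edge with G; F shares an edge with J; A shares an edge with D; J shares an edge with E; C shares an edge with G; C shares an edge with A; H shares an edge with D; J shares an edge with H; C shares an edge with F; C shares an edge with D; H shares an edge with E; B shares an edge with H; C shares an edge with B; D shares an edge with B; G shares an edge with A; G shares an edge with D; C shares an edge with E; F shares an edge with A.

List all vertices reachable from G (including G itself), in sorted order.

A, B, C, D, E, F, G, H, J

Start at G.
Its neighbours: A, B, C, D, F, J.
Then their neighbours: E, H.
Nothing further is reachable.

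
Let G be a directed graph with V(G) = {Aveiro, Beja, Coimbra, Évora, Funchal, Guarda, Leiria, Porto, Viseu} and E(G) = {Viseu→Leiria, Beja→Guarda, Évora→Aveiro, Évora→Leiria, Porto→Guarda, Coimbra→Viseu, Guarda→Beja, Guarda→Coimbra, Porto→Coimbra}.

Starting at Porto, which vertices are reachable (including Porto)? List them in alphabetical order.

Beja, Coimbra, Guarda, Leiria, Porto, Viseu

Start at Porto.
Its neighbours: Coimbra, Guarda.
Then their neighbours: Beja, Viseu.
Then next layer: Leiria.
Nothing further is reachable.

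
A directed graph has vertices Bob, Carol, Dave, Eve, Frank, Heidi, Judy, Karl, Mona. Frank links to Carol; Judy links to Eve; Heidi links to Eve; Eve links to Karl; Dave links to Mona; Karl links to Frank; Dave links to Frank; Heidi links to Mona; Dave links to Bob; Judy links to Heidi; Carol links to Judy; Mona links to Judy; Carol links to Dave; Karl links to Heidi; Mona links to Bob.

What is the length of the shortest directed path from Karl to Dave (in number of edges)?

3

Distance 0: Karl.
Distance 1: Frank, Heidi.
Distance 2: Carol, Eve, Mona.
Distance 3: Bob, Dave, Judy — contains Dave.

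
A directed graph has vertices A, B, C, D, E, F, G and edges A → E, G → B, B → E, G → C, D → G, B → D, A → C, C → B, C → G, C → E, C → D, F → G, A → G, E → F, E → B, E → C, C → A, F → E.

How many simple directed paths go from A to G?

A→C→B→D→G
A→C→B→E→F→G
A→C→D→G
A→C→E→B→D→G
A→C→E→F→G
A→C→G
A→E→B→D→G
A→E→C→B→D→G
A→E→C→D→G
A→E→C→G
A→E→F→G
A→G

12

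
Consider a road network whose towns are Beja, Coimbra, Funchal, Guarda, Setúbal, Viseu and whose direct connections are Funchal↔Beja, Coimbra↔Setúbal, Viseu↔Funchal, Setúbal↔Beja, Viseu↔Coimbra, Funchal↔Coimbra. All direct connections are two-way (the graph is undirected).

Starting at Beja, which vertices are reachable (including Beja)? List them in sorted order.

Start at Beja.
Its neighbours: Funchal, Setúbal.
Then their neighbours: Coimbra, Viseu.
Nothing further is reachable.

Beja, Coimbra, Funchal, Setúbal, Viseu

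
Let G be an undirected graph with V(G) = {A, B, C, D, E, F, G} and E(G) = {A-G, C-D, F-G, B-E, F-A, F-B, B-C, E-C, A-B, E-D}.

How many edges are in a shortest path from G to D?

Distance 0: G.
Distance 1: A, F.
Distance 2: B.
Distance 3: C, E.
Distance 4: D — contains D.

4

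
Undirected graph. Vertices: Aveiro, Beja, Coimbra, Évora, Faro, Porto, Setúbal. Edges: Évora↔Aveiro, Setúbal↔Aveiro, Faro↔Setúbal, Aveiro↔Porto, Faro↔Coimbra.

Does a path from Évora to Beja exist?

Explore from Évora.
Distance 1: reach Aveiro.
Distance 2: reach Porto, Setúbal.
Distance 3: reach Faro.
Distance 4: reach Coimbra.
The search is exhausted without reaching Beja; it lies in a different component.

No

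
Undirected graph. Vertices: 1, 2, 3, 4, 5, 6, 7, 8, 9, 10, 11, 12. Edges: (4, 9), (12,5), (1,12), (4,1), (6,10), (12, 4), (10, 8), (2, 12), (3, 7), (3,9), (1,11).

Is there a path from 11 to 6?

No

Explore from 11.
Distance 1: reach 1.
Distance 2: reach 4, 12.
Distance 3: reach 2, 5, 9.
Distance 4: reach 3.
Distance 5: reach 7.
The search is exhausted without reaching 6; it lies in a different component.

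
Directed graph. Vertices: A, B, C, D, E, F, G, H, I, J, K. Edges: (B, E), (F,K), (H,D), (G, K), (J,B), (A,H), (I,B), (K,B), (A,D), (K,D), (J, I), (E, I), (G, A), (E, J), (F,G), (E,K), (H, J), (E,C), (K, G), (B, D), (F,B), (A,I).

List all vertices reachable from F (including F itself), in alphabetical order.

Start at F.
Its neighbours: B, G, K.
Then their neighbours: A, D, E.
Then next layer: C, H, I, J.
Every vertex is now reached.

A, B, C, D, E, F, G, H, I, J, K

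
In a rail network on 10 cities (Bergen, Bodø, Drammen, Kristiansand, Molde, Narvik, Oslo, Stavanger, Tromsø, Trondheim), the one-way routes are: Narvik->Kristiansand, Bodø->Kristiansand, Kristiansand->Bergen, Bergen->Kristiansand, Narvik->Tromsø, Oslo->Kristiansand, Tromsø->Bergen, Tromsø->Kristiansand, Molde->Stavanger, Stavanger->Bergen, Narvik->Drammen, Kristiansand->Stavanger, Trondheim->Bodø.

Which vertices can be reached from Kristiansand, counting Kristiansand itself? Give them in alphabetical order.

Bergen, Kristiansand, Stavanger

Start at Kristiansand.
Its neighbours: Bergen, Stavanger.
Nothing further is reachable.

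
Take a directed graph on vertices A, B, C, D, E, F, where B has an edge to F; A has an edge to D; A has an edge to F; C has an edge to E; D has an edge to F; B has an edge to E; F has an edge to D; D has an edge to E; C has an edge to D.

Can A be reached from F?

No

Explore from F.
Distance 1: reach D.
Distance 2: reach E.
The search from F is exhausted; no directed path reaches A.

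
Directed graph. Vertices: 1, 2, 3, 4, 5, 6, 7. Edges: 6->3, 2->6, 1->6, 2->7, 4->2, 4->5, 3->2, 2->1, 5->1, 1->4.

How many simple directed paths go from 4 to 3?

4→2→1→6→3
4→2→6→3
4→5→1→6→3

3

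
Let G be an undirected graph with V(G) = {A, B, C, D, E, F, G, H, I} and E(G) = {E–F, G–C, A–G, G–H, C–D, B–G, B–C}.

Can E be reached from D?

Explore from D.
Distance 1: reach C.
Distance 2: reach B, G.
Distance 3: reach A, H.
The search is exhausted without reaching E; it lies in a different component.

No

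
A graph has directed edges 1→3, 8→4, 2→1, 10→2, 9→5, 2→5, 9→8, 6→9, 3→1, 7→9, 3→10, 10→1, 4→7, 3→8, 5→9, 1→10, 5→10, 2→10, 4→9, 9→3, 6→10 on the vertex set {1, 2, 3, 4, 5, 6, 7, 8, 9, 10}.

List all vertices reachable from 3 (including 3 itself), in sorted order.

Start at 3.
Its neighbours: 1, 8, 10.
Then their neighbours: 2, 4.
Then next layer: 5, 7, 9.
Nothing further is reachable.

1, 2, 3, 4, 5, 7, 8, 9, 10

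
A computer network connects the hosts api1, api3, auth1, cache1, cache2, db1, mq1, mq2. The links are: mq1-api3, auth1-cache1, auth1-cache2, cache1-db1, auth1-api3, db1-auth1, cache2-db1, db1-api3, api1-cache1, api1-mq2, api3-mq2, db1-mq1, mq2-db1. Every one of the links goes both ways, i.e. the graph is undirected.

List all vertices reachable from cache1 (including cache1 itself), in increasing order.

api1, api3, auth1, cache1, cache2, db1, mq1, mq2

Start at cache1.
Its neighbours: api1, auth1, db1.
Then their neighbours: api3, cache2, mq1, mq2.
Every vertex is now reached.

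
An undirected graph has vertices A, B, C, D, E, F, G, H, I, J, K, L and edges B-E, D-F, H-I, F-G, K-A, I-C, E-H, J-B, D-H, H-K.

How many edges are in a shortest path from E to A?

Distance 0: E.
Distance 1: B, H.
Distance 2: D, I, J, K.
Distance 3: A, C, F — contains A.

3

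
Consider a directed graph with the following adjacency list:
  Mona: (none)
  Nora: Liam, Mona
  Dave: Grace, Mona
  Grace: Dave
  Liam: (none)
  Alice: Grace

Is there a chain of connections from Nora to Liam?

Explore from Nora.
Distance 1: reach Liam, Mona.
Found Liam.

Yes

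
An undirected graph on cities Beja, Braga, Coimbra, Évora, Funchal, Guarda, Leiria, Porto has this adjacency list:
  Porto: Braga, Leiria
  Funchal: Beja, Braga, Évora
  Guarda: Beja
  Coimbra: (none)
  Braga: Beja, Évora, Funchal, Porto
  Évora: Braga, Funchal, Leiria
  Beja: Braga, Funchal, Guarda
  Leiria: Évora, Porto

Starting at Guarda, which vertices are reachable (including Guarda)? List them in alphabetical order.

Beja, Braga, Évora, Funchal, Guarda, Leiria, Porto

Start at Guarda.
Its neighbours: Beja.
Then their neighbours: Braga, Funchal.
Then next layer: Évora, Porto.
Then next layer: Leiria.
Nothing further is reachable.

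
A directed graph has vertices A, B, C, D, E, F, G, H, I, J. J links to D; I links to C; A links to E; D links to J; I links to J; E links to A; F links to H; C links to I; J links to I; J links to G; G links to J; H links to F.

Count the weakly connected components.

4

From A: component {A, E}.
From B: component {B}.
From C: component {C, D, G, I, J}.
From F: component {F, H}.
That's 4 components.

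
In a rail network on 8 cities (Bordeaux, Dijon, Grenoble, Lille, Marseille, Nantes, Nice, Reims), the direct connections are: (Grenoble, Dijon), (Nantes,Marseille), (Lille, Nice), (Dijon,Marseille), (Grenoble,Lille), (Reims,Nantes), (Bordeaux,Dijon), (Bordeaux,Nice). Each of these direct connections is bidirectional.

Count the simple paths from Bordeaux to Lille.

Bordeaux–Dijon–Grenoble–Lille
Bordeaux–Nice–Lille

2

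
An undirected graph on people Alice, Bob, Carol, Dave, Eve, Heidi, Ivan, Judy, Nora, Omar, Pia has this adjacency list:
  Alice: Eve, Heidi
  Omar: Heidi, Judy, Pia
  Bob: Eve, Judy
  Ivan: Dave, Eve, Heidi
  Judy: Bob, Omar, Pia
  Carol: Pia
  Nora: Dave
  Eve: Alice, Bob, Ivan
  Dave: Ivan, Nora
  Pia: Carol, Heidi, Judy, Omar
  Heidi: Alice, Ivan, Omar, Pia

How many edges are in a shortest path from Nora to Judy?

5

Distance 0: Nora.
Distance 1: Dave.
Distance 2: Ivan.
Distance 3: Eve, Heidi.
Distance 4: Alice, Bob, Omar, Pia.
Distance 5: Carol, Judy — contains Judy.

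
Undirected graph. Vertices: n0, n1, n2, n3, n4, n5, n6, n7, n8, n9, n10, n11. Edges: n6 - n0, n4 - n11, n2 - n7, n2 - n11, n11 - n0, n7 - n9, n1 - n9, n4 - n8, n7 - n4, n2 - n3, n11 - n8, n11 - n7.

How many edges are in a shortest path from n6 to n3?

Distance 0: n6.
Distance 1: n0.
Distance 2: n11.
Distance 3: n2, n4, n7, n8.
Distance 4: n3, n9 — contains n3.

4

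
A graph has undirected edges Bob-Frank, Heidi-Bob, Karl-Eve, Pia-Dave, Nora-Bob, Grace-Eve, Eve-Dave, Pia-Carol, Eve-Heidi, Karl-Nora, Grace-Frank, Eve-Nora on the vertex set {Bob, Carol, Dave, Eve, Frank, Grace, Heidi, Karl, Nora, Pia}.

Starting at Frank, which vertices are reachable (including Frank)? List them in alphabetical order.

Start at Frank.
Its neighbours: Bob, Grace.
Then their neighbours: Eve, Heidi, Nora.
Then next layer: Dave, Karl.
Then next layer: Pia.
Then next layer: Carol.
Every vertex is now reached.

Bob, Carol, Dave, Eve, Frank, Grace, Heidi, Karl, Nora, Pia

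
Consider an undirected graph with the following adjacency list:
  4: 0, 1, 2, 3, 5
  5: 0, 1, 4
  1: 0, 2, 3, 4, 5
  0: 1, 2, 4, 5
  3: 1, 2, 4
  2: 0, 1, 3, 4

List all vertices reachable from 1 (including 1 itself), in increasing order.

Start at 1.
Its neighbours: 0, 2, 3, 4, 5.
Every vertex is now reached.

0, 1, 2, 3, 4, 5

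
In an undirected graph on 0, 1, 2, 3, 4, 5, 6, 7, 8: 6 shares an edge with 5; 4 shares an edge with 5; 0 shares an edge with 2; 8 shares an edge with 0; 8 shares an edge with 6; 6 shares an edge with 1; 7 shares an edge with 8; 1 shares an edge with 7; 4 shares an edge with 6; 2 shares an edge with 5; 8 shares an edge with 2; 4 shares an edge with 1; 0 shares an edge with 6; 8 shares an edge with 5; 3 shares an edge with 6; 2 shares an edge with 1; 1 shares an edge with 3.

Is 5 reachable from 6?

Yes

Explore from 6.
Distance 1: reach 0, 1, 3, 4, 5, 8.
Found 5.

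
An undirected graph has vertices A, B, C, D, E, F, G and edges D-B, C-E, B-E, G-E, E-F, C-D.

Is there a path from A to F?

A has no edges, so nothing is reachable from it.

No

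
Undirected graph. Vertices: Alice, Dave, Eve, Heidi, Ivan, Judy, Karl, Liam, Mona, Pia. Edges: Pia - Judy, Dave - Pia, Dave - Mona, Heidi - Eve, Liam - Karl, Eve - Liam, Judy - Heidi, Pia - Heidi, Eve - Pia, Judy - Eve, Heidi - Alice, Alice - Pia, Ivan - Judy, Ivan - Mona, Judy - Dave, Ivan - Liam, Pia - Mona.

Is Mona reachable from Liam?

Explore from Liam.
Distance 1: reach Eve, Ivan, Karl.
Distance 2: reach Heidi, Judy, Mona, Pia.
Found Mona.

Yes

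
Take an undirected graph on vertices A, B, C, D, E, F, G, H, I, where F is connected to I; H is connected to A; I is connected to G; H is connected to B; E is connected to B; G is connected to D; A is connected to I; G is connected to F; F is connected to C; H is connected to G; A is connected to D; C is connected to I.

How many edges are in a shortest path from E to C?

Distance 0: E.
Distance 1: B.
Distance 2: H.
Distance 3: A, G.
Distance 4: D, F, I.
Distance 5: C — contains C.

5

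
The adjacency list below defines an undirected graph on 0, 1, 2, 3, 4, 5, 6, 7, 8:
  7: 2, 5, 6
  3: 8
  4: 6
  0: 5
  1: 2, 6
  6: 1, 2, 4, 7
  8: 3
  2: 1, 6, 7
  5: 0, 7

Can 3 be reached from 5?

Explore from 5.
Distance 1: reach 0, 7.
Distance 2: reach 2, 6.
Distance 3: reach 1, 4.
The search is exhausted without reaching 3; it lies in a different component.

No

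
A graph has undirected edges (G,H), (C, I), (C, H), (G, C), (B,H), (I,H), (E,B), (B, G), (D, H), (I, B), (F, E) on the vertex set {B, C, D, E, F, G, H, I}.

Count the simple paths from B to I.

8

B–G–C–H–I
B–G–C–I
B–G–H–C–I
B–G–H–I
B–H–C–I
B–H–G–C–I
B–H–I
B–I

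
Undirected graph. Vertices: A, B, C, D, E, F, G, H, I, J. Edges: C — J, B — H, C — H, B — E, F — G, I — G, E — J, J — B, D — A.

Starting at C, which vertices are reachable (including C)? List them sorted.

B, C, E, H, J

Start at C.
Its neighbours: H, J.
Then their neighbours: B, E.
Nothing further is reachable.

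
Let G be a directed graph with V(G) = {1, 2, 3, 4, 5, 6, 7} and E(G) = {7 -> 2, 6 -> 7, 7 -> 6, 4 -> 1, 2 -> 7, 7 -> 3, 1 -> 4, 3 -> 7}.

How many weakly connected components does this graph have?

3

From 1: component {1, 4}.
From 2: component {2, 3, 6, 7}.
From 5: component {5}.
That's 3 components.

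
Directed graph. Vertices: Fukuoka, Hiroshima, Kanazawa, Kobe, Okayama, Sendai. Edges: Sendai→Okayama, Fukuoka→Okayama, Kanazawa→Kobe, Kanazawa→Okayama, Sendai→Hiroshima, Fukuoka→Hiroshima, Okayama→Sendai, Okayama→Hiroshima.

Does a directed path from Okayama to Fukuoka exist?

No

Explore from Okayama.
Distance 1: reach Hiroshima, Sendai.
The search from Okayama is exhausted; no directed path reaches Fukuoka.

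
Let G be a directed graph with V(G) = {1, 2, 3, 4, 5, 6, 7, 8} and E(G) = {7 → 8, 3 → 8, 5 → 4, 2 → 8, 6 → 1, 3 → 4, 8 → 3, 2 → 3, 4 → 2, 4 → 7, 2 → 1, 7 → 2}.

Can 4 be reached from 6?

Explore from 6.
Distance 1: reach 1.
The search from 6 is exhausted; no directed path reaches 4.

No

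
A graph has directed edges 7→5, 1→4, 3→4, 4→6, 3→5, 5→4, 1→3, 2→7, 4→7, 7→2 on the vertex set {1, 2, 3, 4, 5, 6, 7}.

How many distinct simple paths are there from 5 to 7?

1

5→4→7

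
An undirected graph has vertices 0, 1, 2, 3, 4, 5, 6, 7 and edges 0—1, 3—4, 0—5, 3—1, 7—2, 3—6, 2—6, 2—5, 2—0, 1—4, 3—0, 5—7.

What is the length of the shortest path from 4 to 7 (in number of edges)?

Distance 0: 4.
Distance 1: 1, 3.
Distance 2: 0, 6.
Distance 3: 2, 5.
Distance 4: 7 — contains 7.

4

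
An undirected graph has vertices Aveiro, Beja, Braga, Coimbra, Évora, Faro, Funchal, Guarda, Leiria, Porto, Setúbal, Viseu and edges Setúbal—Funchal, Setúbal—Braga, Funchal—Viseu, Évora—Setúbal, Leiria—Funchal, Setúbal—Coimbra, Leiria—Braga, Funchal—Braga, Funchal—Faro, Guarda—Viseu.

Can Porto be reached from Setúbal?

Explore from Setúbal.
Distance 1: reach Braga, Coimbra, Évora, Funchal.
Distance 2: reach Faro, Leiria, Viseu.
Distance 3: reach Guarda.
The search is exhausted without reaching Porto; it lies in a different component.

No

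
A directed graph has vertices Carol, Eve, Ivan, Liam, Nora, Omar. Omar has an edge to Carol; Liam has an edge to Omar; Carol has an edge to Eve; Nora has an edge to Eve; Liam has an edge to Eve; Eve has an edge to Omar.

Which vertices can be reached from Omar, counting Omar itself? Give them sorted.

Carol, Eve, Omar

Start at Omar.
Its neighbours: Carol.
Then their neighbours: Eve.
Nothing further is reachable.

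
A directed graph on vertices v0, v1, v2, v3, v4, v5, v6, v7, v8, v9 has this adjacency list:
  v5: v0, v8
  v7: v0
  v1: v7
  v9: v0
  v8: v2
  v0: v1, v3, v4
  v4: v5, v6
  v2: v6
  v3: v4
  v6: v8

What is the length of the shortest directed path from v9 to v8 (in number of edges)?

4

Distance 0: v9.
Distance 1: v0.
Distance 2: v1, v3, v4.
Distance 3: v5, v6, v7.
Distance 4: v8 — contains v8.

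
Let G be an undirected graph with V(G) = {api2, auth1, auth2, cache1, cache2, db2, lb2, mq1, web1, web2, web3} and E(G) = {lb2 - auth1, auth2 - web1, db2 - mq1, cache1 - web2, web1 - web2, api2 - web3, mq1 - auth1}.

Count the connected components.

4

From api2: component {api2, web3}.
From auth1: component {auth1, db2, lb2, mq1}.
From auth2: component {auth2, cache1, web1, web2}.
From cache2: component {cache2}.
That's 4 components.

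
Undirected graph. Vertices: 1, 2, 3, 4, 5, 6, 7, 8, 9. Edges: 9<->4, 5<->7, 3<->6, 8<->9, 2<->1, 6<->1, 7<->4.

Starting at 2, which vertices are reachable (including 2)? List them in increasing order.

1, 2, 3, 6

Start at 2.
Its neighbours: 1.
Then their neighbours: 6.
Then next layer: 3.
Nothing further is reachable.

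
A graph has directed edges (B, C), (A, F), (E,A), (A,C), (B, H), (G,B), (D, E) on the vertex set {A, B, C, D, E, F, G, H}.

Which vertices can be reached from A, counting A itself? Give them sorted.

A, C, F

Start at A.
Its neighbours: C, F.
Nothing further is reachable.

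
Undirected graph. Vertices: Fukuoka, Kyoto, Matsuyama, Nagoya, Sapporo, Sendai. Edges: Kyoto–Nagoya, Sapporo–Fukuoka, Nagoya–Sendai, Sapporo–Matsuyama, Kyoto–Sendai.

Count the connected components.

2

From Fukuoka: component {Fukuoka, Matsuyama, Sapporo}.
From Kyoto: component {Kyoto, Nagoya, Sendai}.
That's 2 components.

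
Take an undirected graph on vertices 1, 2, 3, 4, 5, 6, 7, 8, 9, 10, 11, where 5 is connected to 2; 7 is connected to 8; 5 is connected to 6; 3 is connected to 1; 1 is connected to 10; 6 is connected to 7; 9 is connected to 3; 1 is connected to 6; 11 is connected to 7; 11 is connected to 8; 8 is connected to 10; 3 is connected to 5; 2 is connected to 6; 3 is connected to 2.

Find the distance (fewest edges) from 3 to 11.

4

Distance 0: 3.
Distance 1: 1, 2, 5, 9.
Distance 2: 6, 10.
Distance 3: 7, 8.
Distance 4: 11 — contains 11.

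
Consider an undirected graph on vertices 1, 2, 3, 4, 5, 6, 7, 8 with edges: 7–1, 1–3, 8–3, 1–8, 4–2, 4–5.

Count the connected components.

3

From 1: component {1, 3, 7, 8}.
From 2: component {2, 4, 5}.
From 6: component {6}.
That's 3 components.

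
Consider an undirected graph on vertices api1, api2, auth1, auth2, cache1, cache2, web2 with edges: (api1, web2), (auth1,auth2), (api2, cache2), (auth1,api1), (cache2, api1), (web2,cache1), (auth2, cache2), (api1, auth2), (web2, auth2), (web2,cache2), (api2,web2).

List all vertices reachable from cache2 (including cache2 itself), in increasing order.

api1, api2, auth1, auth2, cache1, cache2, web2

Start at cache2.
Its neighbours: api1, api2, auth2, web2.
Then their neighbours: auth1, cache1.
Every vertex is now reached.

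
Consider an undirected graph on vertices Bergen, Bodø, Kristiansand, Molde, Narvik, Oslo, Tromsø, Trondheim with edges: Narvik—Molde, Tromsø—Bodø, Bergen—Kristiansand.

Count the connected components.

From Bergen: component {Bergen, Kristiansand}.
From Bodø: component {Bodø, Tromsø}.
From Molde: component {Molde, Narvik}.
From Oslo: component {Oslo}.
From Trondheim: component {Trondheim}.
That's 5 components.

5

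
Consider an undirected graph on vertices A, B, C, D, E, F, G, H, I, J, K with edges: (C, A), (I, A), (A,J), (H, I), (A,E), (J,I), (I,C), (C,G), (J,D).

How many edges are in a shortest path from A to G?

Distance 0: A.
Distance 1: C, E, I, J.
Distance 2: D, G, H — contains G.

2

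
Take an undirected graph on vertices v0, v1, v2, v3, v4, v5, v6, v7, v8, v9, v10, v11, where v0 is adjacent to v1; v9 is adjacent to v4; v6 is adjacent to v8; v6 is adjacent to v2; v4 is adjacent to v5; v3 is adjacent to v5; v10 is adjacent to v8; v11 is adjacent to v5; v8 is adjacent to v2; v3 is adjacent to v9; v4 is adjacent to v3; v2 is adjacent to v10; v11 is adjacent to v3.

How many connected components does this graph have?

4

From v0: component {v0, v1}.
From v2: component {v2, v6, v8, v10}.
From v3: component {v3, v4, v5, v9, v11}.
From v7: component {v7}.
That's 4 components.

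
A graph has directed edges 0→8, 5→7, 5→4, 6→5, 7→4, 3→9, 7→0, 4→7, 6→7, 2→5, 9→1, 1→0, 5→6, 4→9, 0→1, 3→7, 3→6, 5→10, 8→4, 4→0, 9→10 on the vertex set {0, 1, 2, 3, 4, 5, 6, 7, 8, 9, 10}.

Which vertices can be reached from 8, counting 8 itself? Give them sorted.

0, 1, 4, 7, 8, 9, 10

Start at 8.
Its neighbours: 4.
Then their neighbours: 0, 7, 9.
Then next layer: 1, 10.
Nothing further is reachable.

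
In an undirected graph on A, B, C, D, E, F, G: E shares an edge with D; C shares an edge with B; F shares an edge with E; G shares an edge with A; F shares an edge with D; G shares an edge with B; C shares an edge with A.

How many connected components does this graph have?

2

From A: component {A, B, C, G}.
From D: component {D, E, F}.
That's 2 components.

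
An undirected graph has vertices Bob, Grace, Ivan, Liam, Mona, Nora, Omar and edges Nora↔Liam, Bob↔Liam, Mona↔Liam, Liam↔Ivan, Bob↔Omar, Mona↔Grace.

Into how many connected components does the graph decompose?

1

From Bob: component {Bob, Grace, Ivan, Liam, Mona, Nora, Omar}.
That's 1 component.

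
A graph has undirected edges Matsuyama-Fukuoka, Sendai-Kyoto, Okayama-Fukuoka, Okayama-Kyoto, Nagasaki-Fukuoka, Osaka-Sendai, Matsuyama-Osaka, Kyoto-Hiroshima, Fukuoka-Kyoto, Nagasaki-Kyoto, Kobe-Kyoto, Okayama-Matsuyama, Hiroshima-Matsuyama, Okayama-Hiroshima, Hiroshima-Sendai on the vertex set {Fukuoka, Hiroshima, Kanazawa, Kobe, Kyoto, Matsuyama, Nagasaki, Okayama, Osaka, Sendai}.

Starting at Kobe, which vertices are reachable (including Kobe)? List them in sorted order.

Start at Kobe.
Its neighbours: Kyoto.
Then their neighbours: Fukuoka, Hiroshima, Nagasaki, Okayama, Sendai.
Then next layer: Matsuyama, Osaka.
Nothing further is reachable.

Fukuoka, Hiroshima, Kobe, Kyoto, Matsuyama, Nagasaki, Okayama, Osaka, Sendai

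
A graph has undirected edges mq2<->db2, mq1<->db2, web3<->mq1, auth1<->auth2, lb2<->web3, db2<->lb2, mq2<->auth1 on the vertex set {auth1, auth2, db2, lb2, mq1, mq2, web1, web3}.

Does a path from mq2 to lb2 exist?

Explore from mq2.
Distance 1: reach auth1, db2.
Distance 2: reach auth2, lb2, mq1.
Found lb2.

Yes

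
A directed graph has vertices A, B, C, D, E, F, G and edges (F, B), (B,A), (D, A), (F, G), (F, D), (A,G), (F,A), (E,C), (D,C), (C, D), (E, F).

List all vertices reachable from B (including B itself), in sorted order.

Start at B.
Its neighbours: A.
Then their neighbours: G.
Nothing further is reachable.

A, B, G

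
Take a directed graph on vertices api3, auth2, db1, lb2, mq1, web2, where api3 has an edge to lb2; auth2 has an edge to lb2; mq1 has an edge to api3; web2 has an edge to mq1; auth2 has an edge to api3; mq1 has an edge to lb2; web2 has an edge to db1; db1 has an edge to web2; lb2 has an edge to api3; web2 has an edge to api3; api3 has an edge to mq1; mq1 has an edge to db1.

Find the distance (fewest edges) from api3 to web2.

Distance 0: api3.
Distance 1: lb2, mq1.
Distance 2: db1.
Distance 3: web2 — contains web2.

3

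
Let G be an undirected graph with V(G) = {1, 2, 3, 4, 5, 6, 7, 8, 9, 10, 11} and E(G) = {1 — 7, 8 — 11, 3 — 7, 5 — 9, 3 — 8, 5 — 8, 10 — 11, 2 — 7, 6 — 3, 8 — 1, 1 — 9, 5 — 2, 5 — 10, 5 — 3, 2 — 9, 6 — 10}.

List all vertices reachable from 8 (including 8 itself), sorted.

1, 2, 3, 5, 6, 7, 8, 9, 10, 11

Start at 8.
Its neighbours: 1, 3, 5, 11.
Then their neighbours: 2, 6, 7, 9, 10.
Nothing further is reachable.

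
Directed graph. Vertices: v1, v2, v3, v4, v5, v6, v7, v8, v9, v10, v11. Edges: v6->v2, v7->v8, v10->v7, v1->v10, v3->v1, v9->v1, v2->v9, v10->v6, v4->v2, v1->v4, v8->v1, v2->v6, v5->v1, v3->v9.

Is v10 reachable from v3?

Explore from v3.
Distance 1: reach v1, v9.
Distance 2: reach v4, v10.
Found v10.

Yes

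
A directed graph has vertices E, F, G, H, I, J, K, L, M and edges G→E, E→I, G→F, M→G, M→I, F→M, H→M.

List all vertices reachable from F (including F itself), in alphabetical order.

Start at F.
Its neighbours: M.
Then their neighbours: G, I.
Then next layer: E.
Nothing further is reachable.

E, F, G, I, M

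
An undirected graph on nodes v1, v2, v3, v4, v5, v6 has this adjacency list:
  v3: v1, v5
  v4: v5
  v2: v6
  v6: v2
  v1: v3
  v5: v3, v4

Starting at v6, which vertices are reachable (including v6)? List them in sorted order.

Start at v6.
Its neighbours: v2.
Nothing further is reachable.

v2, v6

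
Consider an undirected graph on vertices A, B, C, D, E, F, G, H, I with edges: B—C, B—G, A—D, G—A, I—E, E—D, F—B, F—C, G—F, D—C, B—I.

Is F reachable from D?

Yes

Explore from D.
Distance 1: reach A, C, E.
Distance 2: reach B, F, G, I.
Found F.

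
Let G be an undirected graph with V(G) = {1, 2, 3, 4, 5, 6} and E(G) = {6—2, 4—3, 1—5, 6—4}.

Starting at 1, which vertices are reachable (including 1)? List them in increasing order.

1, 5

Start at 1.
Its neighbours: 5.
Nothing further is reachable.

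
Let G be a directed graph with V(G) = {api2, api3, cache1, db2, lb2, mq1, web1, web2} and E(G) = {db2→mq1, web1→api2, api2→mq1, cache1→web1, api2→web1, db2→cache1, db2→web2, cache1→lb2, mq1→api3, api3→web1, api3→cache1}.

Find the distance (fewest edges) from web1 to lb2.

5

Distance 0: web1.
Distance 1: api2.
Distance 2: mq1.
Distance 3: api3.
Distance 4: cache1.
Distance 5: lb2 — contains lb2.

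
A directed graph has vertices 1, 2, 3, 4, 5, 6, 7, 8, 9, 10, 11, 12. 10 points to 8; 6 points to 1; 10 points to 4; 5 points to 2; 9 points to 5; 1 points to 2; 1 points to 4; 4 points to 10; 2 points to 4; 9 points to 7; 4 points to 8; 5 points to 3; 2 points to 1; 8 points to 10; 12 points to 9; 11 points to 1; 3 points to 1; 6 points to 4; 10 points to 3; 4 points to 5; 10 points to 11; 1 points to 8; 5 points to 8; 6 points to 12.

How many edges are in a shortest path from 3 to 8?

Distance 0: 3.
Distance 1: 1.
Distance 2: 2, 4, 8 — contains 8.

2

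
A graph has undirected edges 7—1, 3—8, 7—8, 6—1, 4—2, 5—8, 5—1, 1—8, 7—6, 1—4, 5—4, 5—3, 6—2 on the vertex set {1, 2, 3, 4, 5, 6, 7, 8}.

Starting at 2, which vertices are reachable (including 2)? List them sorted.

1, 2, 3, 4, 5, 6, 7, 8

Start at 2.
Its neighbours: 4, 6.
Then their neighbours: 1, 5, 7.
Then next layer: 3, 8.
Every vertex is now reached.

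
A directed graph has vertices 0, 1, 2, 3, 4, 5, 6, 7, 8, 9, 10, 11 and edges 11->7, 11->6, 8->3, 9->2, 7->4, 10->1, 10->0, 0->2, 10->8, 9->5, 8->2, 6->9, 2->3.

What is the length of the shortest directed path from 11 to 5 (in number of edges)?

3

Distance 0: 11.
Distance 1: 6, 7.
Distance 2: 4, 9.
Distance 3: 2, 5 — contains 5.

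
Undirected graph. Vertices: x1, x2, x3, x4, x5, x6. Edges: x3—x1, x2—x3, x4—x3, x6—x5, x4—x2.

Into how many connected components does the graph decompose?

From x1: component {x1, x2, x3, x4}.
From x5: component {x5, x6}.
That's 2 components.

2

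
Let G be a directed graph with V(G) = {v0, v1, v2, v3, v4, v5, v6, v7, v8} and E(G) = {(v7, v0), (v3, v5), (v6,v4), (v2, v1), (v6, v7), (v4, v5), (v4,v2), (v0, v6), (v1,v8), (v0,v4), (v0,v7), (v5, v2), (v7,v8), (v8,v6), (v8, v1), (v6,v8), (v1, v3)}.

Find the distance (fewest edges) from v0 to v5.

Distance 0: v0.
Distance 1: v4, v6, v7.
Distance 2: v2, v5, v8 — contains v5.

2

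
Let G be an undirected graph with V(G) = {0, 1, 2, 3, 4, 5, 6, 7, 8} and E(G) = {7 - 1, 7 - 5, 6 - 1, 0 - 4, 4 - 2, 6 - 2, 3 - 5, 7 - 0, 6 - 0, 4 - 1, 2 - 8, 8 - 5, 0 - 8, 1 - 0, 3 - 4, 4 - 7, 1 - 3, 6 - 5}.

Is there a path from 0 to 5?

Yes

Explore from 0.
Distance 1: reach 1, 4, 6, 7, 8.
Distance 2: reach 2, 3, 5.
Found 5.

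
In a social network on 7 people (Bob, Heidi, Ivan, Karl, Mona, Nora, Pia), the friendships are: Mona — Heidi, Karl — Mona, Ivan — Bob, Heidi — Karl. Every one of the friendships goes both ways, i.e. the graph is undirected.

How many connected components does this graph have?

From Bob: component {Bob, Ivan}.
From Heidi: component {Heidi, Karl, Mona}.
From Nora: component {Nora}.
From Pia: component {Pia}.
That's 4 components.

4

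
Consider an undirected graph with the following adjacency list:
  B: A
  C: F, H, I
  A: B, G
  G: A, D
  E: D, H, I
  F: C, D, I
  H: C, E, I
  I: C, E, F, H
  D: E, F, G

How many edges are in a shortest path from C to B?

5

Distance 0: C.
Distance 1: F, H, I.
Distance 2: D, E.
Distance 3: G.
Distance 4: A.
Distance 5: B — contains B.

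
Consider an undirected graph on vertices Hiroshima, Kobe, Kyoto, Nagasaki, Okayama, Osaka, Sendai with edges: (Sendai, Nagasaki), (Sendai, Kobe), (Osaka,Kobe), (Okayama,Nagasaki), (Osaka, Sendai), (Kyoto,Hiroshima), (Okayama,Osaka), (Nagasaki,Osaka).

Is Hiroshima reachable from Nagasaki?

Explore from Nagasaki.
Distance 1: reach Okayama, Osaka, Sendai.
Distance 2: reach Kobe.
The search is exhausted without reaching Hiroshima; it lies in a different component.

No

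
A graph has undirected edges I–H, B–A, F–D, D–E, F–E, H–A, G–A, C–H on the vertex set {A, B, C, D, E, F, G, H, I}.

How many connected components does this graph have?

2

From A: component {A, B, C, G, H, I}.
From D: component {D, E, F}.
That's 2 components.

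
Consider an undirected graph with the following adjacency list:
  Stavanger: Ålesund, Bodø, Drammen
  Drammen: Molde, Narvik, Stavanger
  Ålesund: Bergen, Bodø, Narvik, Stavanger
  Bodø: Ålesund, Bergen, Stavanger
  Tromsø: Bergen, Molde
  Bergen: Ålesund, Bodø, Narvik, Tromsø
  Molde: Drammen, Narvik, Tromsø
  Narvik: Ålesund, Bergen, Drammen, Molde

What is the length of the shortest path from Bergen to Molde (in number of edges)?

Distance 0: Bergen.
Distance 1: Ålesund, Bodø, Narvik, Tromsø.
Distance 2: Drammen, Molde, Stavanger — contains Molde.

2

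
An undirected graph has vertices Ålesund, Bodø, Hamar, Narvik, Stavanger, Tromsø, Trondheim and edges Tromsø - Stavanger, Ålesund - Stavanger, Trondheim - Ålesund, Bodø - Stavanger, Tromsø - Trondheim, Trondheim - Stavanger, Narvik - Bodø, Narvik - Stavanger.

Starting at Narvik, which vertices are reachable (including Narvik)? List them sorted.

Start at Narvik.
Its neighbours: Bodø, Stavanger.
Then their neighbours: Ålesund, Tromsø, Trondheim.
Nothing further is reachable.

Ålesund, Bodø, Narvik, Stavanger, Tromsø, Trondheim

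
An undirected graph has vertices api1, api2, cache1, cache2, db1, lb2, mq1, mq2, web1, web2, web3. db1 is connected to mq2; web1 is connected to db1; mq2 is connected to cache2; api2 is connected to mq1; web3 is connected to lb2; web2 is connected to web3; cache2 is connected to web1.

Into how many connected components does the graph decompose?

5

From api1: component {api1}.
From api2: component {api2, mq1}.
From cache1: component {cache1}.
From cache2: component {cache2, db1, mq2, web1}.
From lb2: component {lb2, web2, web3}.
That's 5 components.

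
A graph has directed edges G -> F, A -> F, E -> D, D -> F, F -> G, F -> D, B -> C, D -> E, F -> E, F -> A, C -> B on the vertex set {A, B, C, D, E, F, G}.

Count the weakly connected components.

From A: component {A, D, E, F, G}.
From B: component {B, C}.
That's 2 components.

2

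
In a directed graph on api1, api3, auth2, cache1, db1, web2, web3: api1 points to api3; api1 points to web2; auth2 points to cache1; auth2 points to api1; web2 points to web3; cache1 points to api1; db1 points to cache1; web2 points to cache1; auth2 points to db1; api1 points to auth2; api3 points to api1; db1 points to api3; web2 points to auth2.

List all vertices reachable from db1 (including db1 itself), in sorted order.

api1, api3, auth2, cache1, db1, web2, web3

Start at db1.
Its neighbours: api3, cache1.
Then their neighbours: api1.
Then next layer: auth2, web2.
Then next layer: web3.
Every vertex is now reached.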